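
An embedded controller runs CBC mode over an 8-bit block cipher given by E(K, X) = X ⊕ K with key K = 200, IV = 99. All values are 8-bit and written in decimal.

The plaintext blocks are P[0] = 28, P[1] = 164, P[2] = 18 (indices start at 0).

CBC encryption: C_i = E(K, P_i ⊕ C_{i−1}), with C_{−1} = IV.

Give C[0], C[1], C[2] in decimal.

C[0]: P[0] ⊕ 99 = 127; E(K, 127) = 183.
C[1]: P[1] ⊕ 183 = 19; E(K, 19) = 219.
C[2]: P[2] ⊕ 219 = 201; E(K, 201) = 1.

C[0] = 183, C[1] = 219, C[2] = 1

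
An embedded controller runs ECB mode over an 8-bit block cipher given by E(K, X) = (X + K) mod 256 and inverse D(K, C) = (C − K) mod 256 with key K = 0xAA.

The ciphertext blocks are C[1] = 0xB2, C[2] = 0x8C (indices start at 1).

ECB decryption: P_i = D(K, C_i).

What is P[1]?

P[1]: D(K, 0xB2) = 0x08.

P[1] = 0x08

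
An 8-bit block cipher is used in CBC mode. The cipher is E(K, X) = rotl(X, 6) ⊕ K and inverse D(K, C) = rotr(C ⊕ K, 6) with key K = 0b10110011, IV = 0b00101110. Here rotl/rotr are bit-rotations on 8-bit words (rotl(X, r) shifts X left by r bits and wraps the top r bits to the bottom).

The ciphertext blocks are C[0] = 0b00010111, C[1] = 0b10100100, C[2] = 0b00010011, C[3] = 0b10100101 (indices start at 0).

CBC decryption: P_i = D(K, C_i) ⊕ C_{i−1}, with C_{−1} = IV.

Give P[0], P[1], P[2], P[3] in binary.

P[0]: D(K, 0b00010111) = 0b10010010; 0b10010010 ⊕ 0b00101110 = 0b10111100.
P[1]: D(K, 0b10100100) = 0b01011100; 0b01011100 ⊕ 0b00010111 = 0b01001011.
P[2]: D(K, 0b00010011) = 0b10000010; 0b10000010 ⊕ 0b10100100 = 0b00100110.
P[3]: D(K, 0b10100101) = 0b01011000; 0b01011000 ⊕ 0b00010011 = 0b01001011.

P[0] = 0b10111100, P[1] = 0b01001011, P[2] = 0b00100110, P[3] = 0b01001011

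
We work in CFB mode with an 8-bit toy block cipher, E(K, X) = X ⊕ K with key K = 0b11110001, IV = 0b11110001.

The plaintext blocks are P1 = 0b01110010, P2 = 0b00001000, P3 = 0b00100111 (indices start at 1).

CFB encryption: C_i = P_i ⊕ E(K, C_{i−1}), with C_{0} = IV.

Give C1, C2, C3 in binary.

C1 = 0b01110010, C2 = 0b10001011, C3 = 0b01011101

C1: E(K, 0b11110001) = 0b00000000; 0b01110010 ⊕ 0b00000000 = 0b01110010.
C2: E(K, 0b01110010) = 0b10000011; 0b00001000 ⊕ 0b10000011 = 0b10001011.
C3: E(K, 0b10001011) = 0b01111010; 0b00100111 ⊕ 0b01111010 = 0b01011101.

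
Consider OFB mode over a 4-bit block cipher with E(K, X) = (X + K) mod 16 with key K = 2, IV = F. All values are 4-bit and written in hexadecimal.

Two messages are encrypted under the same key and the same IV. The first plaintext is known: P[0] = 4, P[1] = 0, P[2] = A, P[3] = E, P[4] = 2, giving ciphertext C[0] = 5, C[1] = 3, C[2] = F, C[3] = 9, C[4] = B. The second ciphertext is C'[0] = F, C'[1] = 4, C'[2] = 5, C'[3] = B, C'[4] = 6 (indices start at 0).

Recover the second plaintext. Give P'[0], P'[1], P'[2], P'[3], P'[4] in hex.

P'[0] = E, P'[1] = 7, P'[2] = 0, P'[3] = C, P'[4] = F

In OFB with a reused IV, both messages share the same keystream S_i, so C_i ⊕ C'_i = P_i ⊕ P'_i and thus P'_i = P_i ⊕ C_i ⊕ C'_i.
P'[0]: 4 ⊕ 5 ⊕ F = E.
P'[1]: 0 ⊕ 3 ⊕ 4 = 7.
P'[2]: A ⊕ F ⊕ 5 = 0.
P'[3]: E ⊕ 9 ⊕ B = C.
P'[4]: 2 ⊕ B ⊕ 6 = F.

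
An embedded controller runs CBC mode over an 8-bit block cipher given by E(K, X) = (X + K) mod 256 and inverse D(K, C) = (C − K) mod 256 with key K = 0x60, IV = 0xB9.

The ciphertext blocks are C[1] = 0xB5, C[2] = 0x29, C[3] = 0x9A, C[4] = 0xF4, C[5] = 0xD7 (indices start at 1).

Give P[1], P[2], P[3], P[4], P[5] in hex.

CBC decryption: P_i = D(K, C_i) ⊕ C_{i−1}, with C_{0} = IV.
P[1]: D(K, 0xB5) = 0x55; 0x55 ⊕ 0xB9 = 0xEC.
P[2]: D(K, 0x29) = 0xC9; 0xC9 ⊕ 0xB5 = 0x7C.
P[3]: D(K, 0x9A) = 0x3A; 0x3A ⊕ 0x29 = 0x13.
P[4]: D(K, 0xF4) = 0x94; 0x94 ⊕ 0x9A = 0x0E.
P[5]: D(K, 0xD7) = 0x77; 0x77 ⊕ 0xF4 = 0x83.

P[1] = 0xEC, P[2] = 0x7C, P[3] = 0x13, P[4] = 0x0E, P[5] = 0x83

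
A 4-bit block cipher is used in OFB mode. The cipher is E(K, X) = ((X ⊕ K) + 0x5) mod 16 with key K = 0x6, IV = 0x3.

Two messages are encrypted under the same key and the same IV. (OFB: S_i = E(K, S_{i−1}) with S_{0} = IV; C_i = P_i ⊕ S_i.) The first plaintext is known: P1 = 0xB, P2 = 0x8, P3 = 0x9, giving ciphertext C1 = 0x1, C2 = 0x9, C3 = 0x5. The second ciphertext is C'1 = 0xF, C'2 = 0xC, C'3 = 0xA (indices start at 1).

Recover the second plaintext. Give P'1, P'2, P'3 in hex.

P'1 = 0x5, P'2 = 0xD, P'3 = 0x6

In OFB with a reused IV, both messages share the same keystream S_i, so C_i ⊕ C'_i = P_i ⊕ P'_i and thus P'_i = P_i ⊕ C_i ⊕ C'_i.
P'1: 0xB ⊕ 0x1 ⊕ 0xF = 0x5.
P'2: 0x8 ⊕ 0x9 ⊕ 0xC = 0xD.
P'3: 0x9 ⊕ 0x5 ⊕ 0xA = 0x6.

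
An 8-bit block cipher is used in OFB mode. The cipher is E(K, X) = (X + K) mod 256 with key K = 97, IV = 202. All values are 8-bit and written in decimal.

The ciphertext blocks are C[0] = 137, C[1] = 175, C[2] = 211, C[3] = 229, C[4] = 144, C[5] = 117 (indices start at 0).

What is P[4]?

OFB decryption: S_i = E(K, S_{i−1}) with S_{−1} = IV; P_i = C_i ⊕ S_i.
P[0]: S = E(K, 202) = 43; 137 ⊕ 43 = 162.
P[1]: S = E(K, 43) = 140; 175 ⊕ 140 = 35.
P[2]: S = E(K, 140) = 237; 211 ⊕ 237 = 62.
P[3]: S = E(K, 237) = 78; 229 ⊕ 78 = 171.
P[4]: S = E(K, 78) = 175; 144 ⊕ 175 = 63.

P[4] = 63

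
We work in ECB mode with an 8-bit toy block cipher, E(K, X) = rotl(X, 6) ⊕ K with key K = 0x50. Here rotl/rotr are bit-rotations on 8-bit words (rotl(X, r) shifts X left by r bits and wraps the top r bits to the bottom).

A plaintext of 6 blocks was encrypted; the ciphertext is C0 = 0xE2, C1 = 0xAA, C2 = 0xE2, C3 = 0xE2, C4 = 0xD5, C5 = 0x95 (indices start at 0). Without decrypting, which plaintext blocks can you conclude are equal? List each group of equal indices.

P0 = P2 = P3

ECB encrypts each block independently with the same key, so equal ciphertext blocks imply equal plaintext blocks.
C0 = C2 = C3 = 0xE2, so P0 = P2 = P3.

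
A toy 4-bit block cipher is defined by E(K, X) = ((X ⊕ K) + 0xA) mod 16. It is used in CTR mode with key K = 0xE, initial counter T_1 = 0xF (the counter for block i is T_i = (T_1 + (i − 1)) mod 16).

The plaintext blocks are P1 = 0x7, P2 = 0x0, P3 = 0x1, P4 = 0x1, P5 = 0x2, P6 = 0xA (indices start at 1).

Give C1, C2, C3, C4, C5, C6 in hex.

CTR encryption: S_i = E(K, T_i) where T_i is the counter for block i; C_i = P_i ⊕ S_i.
C1: T = 0xF, S = E(K, T) = 0xB; 0x7 ⊕ 0xB = 0xC.
C2: T = 0x0, S = E(K, T) = 0x8; 0x0 ⊕ 0x8 = 0x8.
C3: T = 0x1, S = E(K, T) = 0x9; 0x1 ⊕ 0x9 = 0x8.
C4: T = 0x2, S = E(K, T) = 0x6; 0x1 ⊕ 0x6 = 0x7.
C5: T = 0x3, S = E(K, T) = 0x7; 0x2 ⊕ 0x7 = 0x5.
C6: T = 0x4, S = E(K, T) = 0x4; 0xA ⊕ 0x4 = 0xE.

C1 = 0xC, C2 = 0x8, C3 = 0x8, C4 = 0x7, C5 = 0x5, C6 = 0xE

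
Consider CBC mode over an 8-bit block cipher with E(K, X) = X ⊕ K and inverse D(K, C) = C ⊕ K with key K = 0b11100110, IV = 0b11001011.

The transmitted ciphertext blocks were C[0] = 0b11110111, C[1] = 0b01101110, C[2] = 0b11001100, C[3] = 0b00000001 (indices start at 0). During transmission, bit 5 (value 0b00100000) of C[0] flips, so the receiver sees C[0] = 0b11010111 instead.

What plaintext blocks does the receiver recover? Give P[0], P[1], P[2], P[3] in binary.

CBC decryption: P_i = D(K, C_i) ⊕ C_{i−1}, with C_{−1} = IV.
Only C[0] changed, to 0b11010111. In CBC, a change in C_i garbles P_i and flips the same bit in P_{i+1}. Decrypting the received ciphertext:
P[0]: D(K, 0b11010111) = 0b00110001; 0b00110001 ⊕ 0b11001011 = 0b11111010.
P[1]: D(K, 0b01101110) = 0b10001000; 0b10001000 ⊕ 0b11010111 = 0b01011111.
P[2]: D(K, 0b11001100) = 0b00101010; 0b00101010 ⊕ 0b01101110 = 0b01000100.
P[3]: D(K, 0b00000001) = 0b11100111; 0b11100111 ⊕ 0b11001100 = 0b00101011.
Blocks that differ from the original plaintext: P[0], P[1].

P[0] = 0b11111010, P[1] = 0b01011111, P[2] = 0b01000100, P[3] = 0b00101011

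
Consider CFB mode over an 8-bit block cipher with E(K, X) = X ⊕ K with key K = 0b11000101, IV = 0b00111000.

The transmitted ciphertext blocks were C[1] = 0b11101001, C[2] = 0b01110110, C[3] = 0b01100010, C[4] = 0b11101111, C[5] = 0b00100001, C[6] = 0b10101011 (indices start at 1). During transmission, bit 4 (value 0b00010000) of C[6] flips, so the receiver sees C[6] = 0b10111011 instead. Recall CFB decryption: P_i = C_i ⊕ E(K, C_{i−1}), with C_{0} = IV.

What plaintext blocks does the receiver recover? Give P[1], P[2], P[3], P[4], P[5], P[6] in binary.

P[1] = 0b00010100, P[2] = 0b01011010, P[3] = 0b11010001, P[4] = 0b01001000, P[5] = 0b00001011, P[6] = 0b01011111

Only C[6] changed, to 0b10111011. In CFB, a change in C_i flips the same bit in P_i and garbles P_{i+1}. Decrypting the received ciphertext:
P[1]: E(K, 0b00111000) = 0b11111101; 0b11101001 ⊕ 0b11111101 = 0b00010100.
P[2]: E(K, 0b11101001) = 0b00101100; 0b01110110 ⊕ 0b00101100 = 0b01011010.
P[3]: E(K, 0b01110110) = 0b10110011; 0b01100010 ⊕ 0b10110011 = 0b11010001.
P[4]: E(K, 0b01100010) = 0b10100111; 0b11101111 ⊕ 0b10100111 = 0b01001000.
P[5]: E(K, 0b11101111) = 0b00101010; 0b00100001 ⊕ 0b00101010 = 0b00001011.
P[6]: E(K, 0b00100001) = 0b11100100; 0b10111011 ⊕ 0b11100100 = 0b01011111.
Blocks that differ from the original plaintext: P[6].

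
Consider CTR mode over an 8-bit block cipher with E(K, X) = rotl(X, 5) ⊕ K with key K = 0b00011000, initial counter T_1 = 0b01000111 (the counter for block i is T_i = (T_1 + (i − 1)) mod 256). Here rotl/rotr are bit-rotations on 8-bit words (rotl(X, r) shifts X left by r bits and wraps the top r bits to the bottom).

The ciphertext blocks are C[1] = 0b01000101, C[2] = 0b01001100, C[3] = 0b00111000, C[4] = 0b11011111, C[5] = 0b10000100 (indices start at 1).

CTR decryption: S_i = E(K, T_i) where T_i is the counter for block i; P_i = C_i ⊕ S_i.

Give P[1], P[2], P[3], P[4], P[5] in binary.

P[1] = 0b10110101, P[2] = 0b01011101, P[3] = 0b00001001, P[4] = 0b10001110, P[5] = 0b11110101

P[1]: T = 0b01000111, S = E(K, T) = 0b11110000; 0b01000101 ⊕ 0b11110000 = 0b10110101.
P[2]: T = 0b01001000, S = E(K, T) = 0b00010001; 0b01001100 ⊕ 0b00010001 = 0b01011101.
P[3]: T = 0b01001001, S = E(K, T) = 0b00110001; 0b00111000 ⊕ 0b00110001 = 0b00001001.
P[4]: T = 0b01001010, S = E(K, T) = 0b01010001; 0b11011111 ⊕ 0b01010001 = 0b10001110.
P[5]: T = 0b01001011, S = E(K, T) = 0b01110001; 0b10000100 ⊕ 0b01110001 = 0b11110101.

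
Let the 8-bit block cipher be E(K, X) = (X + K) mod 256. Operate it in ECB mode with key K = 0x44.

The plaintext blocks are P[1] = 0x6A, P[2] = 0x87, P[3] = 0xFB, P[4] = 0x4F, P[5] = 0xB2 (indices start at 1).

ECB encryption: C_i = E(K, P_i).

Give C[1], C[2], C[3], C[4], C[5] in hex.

C[1]: E(K, 0x6A) = 0xAE.
C[2]: E(K, 0x87) = 0xCB.
C[3]: E(K, 0xFB) = 0x3F.
C[4]: E(K, 0x4F) = 0x93.
C[5]: E(K, 0xB2) = 0xF6.

C[1] = 0xAE, C[2] = 0xCB, C[3] = 0x3F, C[4] = 0x93, C[5] = 0xF6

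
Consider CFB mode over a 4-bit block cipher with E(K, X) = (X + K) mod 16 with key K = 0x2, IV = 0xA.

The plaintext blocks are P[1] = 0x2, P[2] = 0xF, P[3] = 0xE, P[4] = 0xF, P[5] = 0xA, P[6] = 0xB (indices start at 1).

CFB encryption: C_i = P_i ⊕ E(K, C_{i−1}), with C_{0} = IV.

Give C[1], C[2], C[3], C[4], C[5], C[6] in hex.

C[1]: E(K, 0xA) = 0xC; 0x2 ⊕ 0xC = 0xE.
C[2]: E(K, 0xE) = 0x0; 0xF ⊕ 0x0 = 0xF.
C[3]: E(K, 0xF) = 0x1; 0xE ⊕ 0x1 = 0xF.
C[4]: E(K, 0xF) = 0x1; 0xF ⊕ 0x1 = 0xE.
C[5]: E(K, 0xE) = 0x0; 0xA ⊕ 0x0 = 0xA.
C[6]: E(K, 0xA) = 0xC; 0xB ⊕ 0xC = 0x7.

C[1] = 0xE, C[2] = 0xF, C[3] = 0xF, C[4] = 0xE, C[5] = 0xA, C[6] = 0x7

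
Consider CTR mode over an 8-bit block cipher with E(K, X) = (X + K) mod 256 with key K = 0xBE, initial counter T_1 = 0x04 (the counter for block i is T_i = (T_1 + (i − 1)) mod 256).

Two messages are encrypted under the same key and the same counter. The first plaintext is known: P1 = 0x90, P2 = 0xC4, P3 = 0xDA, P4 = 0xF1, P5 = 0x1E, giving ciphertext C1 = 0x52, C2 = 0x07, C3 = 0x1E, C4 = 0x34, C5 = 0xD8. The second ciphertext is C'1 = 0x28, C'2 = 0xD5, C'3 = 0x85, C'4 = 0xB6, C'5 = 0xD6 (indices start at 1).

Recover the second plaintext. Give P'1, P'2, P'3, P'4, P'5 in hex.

P'1 = 0xEA, P'2 = 0x16, P'3 = 0x41, P'4 = 0x73, P'5 = 0x10

In CTR with a reused counter, both messages share the same keystream S_i, so C_i ⊕ C'_i = P_i ⊕ P'_i and thus P'_i = P_i ⊕ C_i ⊕ C'_i.
P'1: 0x90 ⊕ 0x52 ⊕ 0x28 = 0xEA.
P'2: 0xC4 ⊕ 0x07 ⊕ 0xD5 = 0x16.
P'3: 0xDA ⊕ 0x1E ⊕ 0x85 = 0x41.
P'4: 0xF1 ⊕ 0x34 ⊕ 0xB6 = 0x73.
P'5: 0x1E ⊕ 0xD8 ⊕ 0xD6 = 0x10.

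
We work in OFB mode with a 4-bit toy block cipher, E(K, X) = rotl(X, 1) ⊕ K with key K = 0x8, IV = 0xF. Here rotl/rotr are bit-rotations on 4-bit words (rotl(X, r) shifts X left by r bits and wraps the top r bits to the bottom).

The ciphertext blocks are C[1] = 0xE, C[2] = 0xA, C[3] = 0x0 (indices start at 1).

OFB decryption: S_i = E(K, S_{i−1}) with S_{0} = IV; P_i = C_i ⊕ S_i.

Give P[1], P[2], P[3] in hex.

P[1]: S = E(K, 0xF) = 0x7; 0xE ⊕ 0x7 = 0x9.
P[2]: S = E(K, 0x7) = 0x6; 0xA ⊕ 0x6 = 0xC.
P[3]: S = E(K, 0x6) = 0x4; 0x0 ⊕ 0x4 = 0x4.

P[1] = 0x9, P[2] = 0xC, P[3] = 0x4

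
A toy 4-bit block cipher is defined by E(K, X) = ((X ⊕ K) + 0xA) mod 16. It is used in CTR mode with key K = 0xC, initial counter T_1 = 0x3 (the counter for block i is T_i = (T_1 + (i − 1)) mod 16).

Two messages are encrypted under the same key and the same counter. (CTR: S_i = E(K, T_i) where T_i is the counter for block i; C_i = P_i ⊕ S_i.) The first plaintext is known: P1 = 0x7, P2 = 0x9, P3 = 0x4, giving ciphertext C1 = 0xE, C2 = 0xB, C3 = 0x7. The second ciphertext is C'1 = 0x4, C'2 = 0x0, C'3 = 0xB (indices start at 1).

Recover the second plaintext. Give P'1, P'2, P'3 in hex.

In CTR with a reused counter, both messages share the same keystream S_i, so C_i ⊕ C'_i = P_i ⊕ P'_i and thus P'_i = P_i ⊕ C_i ⊕ C'_i.
P'1: 0x7 ⊕ 0xE ⊕ 0x4 = 0xD.
P'2: 0x9 ⊕ 0xB ⊕ 0x0 = 0x2.
P'3: 0x4 ⊕ 0x7 ⊕ 0xB = 0x8.

P'1 = 0xD, P'2 = 0x2, P'3 = 0x8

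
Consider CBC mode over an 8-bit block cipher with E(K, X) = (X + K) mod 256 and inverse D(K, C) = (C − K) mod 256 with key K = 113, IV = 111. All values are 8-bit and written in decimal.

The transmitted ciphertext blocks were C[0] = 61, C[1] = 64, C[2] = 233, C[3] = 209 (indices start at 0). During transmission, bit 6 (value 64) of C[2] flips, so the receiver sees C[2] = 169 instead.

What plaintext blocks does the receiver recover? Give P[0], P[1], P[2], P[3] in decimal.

CBC decryption: P_i = D(K, C_i) ⊕ C_{i−1}, with C_{−1} = IV.
Only C[2] changed, to 169. In CBC, a change in C_i garbles P_i and flips the same bit in P_{i+1}. Decrypting the received ciphertext:
P[0]: D(K, 61) = 204; 204 ⊕ 111 = 163.
P[1]: D(K, 64) = 207; 207 ⊕ 61 = 242.
P[2]: D(K, 169) = 56; 56 ⊕ 64 = 120.
P[3]: D(K, 209) = 96; 96 ⊕ 169 = 201.
Blocks that differ from the original plaintext: P[2], P[3].

P[0] = 163, P[1] = 242, P[2] = 120, P[3] = 201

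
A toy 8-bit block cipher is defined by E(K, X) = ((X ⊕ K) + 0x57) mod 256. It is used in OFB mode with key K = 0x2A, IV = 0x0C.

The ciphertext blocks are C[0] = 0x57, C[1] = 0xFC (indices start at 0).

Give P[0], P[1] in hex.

OFB decryption: S_i = E(K, S_{i−1}) with S_{−1} = IV; P_i = C_i ⊕ S_i.
P[0]: S = E(K, 0x0C) = 0x7D; 0x57 ⊕ 0x7D = 0x2A.
P[1]: S = E(K, 0x7D) = 0xAE; 0xFC ⊕ 0xAE = 0x52.

P[0] = 0x2A, P[1] = 0x52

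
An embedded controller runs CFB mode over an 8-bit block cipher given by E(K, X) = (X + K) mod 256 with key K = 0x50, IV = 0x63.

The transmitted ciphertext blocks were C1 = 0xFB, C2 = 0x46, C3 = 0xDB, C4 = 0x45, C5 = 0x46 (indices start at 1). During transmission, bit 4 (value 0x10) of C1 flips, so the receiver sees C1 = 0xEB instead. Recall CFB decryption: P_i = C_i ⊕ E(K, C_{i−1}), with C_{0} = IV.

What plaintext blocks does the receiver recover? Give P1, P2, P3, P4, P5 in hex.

P1 = 0x58, P2 = 0x7D, P3 = 0x4D, P4 = 0x6E, P5 = 0xD3

Only C1 changed, to 0xEB. In CFB, a change in C_i flips the same bit in P_i and garbles P_{i+1}. Decrypting the received ciphertext:
P1: E(K, 0x63) = 0xB3; 0xEB ⊕ 0xB3 = 0x58.
P2: E(K, 0xEB) = 0x3B; 0x46 ⊕ 0x3B = 0x7D.
P3: E(K, 0x46) = 0x96; 0xDB ⊕ 0x96 = 0x4D.
P4: E(K, 0xDB) = 0x2B; 0x45 ⊕ 0x2B = 0x6E.
P5: E(K, 0x45) = 0x95; 0x46 ⊕ 0x95 = 0xD3.
Blocks that differ from the original plaintext: P1, P2.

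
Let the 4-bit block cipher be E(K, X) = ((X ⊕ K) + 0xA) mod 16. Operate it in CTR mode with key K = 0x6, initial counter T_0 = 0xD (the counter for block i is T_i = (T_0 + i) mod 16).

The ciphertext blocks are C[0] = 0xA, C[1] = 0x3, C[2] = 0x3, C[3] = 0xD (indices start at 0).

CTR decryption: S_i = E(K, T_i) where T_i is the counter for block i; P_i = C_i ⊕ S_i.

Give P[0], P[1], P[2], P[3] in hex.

P[0] = 0xF, P[1] = 0x1, P[2] = 0x0, P[3] = 0xD

P[0]: T = 0xD, S = E(K, T) = 0x5; 0xA ⊕ 0x5 = 0xF.
P[1]: T = 0xE, S = E(K, T) = 0x2; 0x3 ⊕ 0x2 = 0x1.
P[2]: T = 0xF, S = E(K, T) = 0x3; 0x3 ⊕ 0x3 = 0x0.
P[3]: T = 0x0, S = E(K, T) = 0x0; 0xD ⊕ 0x0 = 0xD.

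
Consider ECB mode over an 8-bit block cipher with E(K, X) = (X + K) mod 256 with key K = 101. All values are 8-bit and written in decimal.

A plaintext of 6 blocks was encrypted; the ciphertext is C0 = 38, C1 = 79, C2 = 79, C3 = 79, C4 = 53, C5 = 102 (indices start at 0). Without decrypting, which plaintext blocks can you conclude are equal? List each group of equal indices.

ECB encrypts each block independently with the same key, so equal ciphertext blocks imply equal plaintext blocks.
C1 = C2 = C3 = 79, so P1 = P2 = P3.

P1 = P2 = P3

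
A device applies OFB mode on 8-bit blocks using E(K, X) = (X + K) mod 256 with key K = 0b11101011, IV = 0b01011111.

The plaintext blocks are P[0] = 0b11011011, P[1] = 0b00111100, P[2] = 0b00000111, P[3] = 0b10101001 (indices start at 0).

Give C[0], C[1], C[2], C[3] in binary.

OFB encryption: S_i = E(K, S_{i−1}) with S_{−1} = IV; C_i = P_i ⊕ S_i.
C[0]: S = E(K, 0b01011111) = 0b01001010; 0b11011011 ⊕ 0b01001010 = 0b10010001.
C[1]: S = E(K, 0b01001010) = 0b00110101; 0b00111100 ⊕ 0b00110101 = 0b00001001.
C[2]: S = E(K, 0b00110101) = 0b00100000; 0b00000111 ⊕ 0b00100000 = 0b00100111.
C[3]: S = E(K, 0b00100000) = 0b00001011; 0b10101001 ⊕ 0b00001011 = 0b10100010.

C[0] = 0b10010001, C[1] = 0b00001001, C[2] = 0b00100111, C[3] = 0b10100010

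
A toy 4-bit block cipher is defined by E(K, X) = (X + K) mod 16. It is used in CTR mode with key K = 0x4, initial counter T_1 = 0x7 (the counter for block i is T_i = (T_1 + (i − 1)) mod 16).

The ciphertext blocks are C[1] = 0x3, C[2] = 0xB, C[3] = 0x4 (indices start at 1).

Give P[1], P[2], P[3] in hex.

CTR decryption: S_i = E(K, T_i) where T_i is the counter for block i; P_i = C_i ⊕ S_i.
P[1]: T = 0x7, S = E(K, T) = 0xB; 0x3 ⊕ 0xB = 0x8.
P[2]: T = 0x8, S = E(K, T) = 0xC; 0xB ⊕ 0xC = 0x7.
P[3]: T = 0x9, S = E(K, T) = 0xD; 0x4 ⊕ 0xD = 0x9.

P[1] = 0x8, P[2] = 0x7, P[3] = 0x9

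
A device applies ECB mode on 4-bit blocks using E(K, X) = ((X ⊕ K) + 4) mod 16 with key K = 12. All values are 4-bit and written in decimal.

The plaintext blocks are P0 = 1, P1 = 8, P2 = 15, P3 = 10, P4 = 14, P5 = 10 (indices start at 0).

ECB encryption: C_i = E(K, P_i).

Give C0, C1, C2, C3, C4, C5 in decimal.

C0 = 1, C1 = 8, C2 = 7, C3 = 10, C4 = 6, C5 = 10

C0: E(K, 1) = 1.
C1: E(K, 8) = 8.
C2: E(K, 15) = 7.
C3: E(K, 10) = 10.
C4: E(K, 14) = 6.
C5: E(K, 10) = 10.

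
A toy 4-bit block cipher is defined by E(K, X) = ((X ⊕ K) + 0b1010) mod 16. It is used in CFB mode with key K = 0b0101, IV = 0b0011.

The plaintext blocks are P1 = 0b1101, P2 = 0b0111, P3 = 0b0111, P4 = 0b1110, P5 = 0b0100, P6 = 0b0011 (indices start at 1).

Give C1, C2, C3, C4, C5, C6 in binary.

CFB encryption: C_i = P_i ⊕ E(K, C_{i−1}), with C_{0} = IV.
C1: E(K, 0b0011) = 0b0000; 0b1101 ⊕ 0b0000 = 0b1101.
C2: E(K, 0b1101) = 0b0010; 0b0111 ⊕ 0b0010 = 0b0101.
C3: E(K, 0b0101) = 0b1010; 0b0111 ⊕ 0b1010 = 0b1101.
C4: E(K, 0b1101) = 0b0010; 0b1110 ⊕ 0b0010 = 0b1100.
C5: E(K, 0b1100) = 0b0011; 0b0100 ⊕ 0b0011 = 0b0111.
C6: E(K, 0b0111) = 0b1100; 0b0011 ⊕ 0b1100 = 0b1111.

C1 = 0b1101, C2 = 0b0101, C3 = 0b1101, C4 = 0b1100, C5 = 0b0111, C6 = 0b1111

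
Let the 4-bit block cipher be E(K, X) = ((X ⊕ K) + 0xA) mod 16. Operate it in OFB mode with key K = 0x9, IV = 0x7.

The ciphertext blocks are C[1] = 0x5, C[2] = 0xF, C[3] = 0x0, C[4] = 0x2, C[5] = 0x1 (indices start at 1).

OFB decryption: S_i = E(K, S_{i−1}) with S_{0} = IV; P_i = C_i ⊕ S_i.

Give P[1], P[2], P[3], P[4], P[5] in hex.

P[1]: S = E(K, 0x7) = 0x8; 0x5 ⊕ 0x8 = 0xD.
P[2]: S = E(K, 0x8) = 0xB; 0xF ⊕ 0xB = 0x4.
P[3]: S = E(K, 0xB) = 0xC; 0x0 ⊕ 0xC = 0xC.
P[4]: S = E(K, 0xC) = 0xF; 0x2 ⊕ 0xF = 0xD.
P[5]: S = E(K, 0xF) = 0x0; 0x1 ⊕ 0x0 = 0x1.

P[1] = 0xD, P[2] = 0x4, P[3] = 0xC, P[4] = 0xD, P[5] = 0x1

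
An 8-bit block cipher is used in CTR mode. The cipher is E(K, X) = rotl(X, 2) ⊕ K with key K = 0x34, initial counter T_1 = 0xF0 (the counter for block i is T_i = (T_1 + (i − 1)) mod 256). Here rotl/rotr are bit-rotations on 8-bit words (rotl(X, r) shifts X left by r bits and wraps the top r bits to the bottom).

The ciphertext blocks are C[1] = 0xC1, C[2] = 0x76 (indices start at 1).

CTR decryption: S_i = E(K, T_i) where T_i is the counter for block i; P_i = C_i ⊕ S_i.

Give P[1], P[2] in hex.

P[1] = 0x36, P[2] = 0x85

P[1]: T = 0xF0, S = E(K, T) = 0xF7; 0xC1 ⊕ 0xF7 = 0x36.
P[2]: T = 0xF1, S = E(K, T) = 0xF3; 0x76 ⊕ 0xF3 = 0x85.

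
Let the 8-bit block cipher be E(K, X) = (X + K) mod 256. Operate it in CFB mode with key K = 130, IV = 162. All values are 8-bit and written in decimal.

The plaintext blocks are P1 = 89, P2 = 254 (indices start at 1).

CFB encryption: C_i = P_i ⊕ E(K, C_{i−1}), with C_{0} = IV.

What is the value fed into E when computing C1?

162

C1: E(K, 162) = 36; 89 ⊕ 36 = 125.
So the input to E for block 1 is 162.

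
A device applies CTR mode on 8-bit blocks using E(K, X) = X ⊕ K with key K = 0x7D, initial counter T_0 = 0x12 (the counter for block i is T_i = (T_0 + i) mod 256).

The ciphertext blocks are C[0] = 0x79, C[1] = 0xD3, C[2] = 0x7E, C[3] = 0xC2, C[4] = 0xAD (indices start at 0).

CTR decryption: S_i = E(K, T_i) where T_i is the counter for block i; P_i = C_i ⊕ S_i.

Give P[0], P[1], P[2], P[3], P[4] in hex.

P[0] = 0x16, P[1] = 0xBD, P[2] = 0x17, P[3] = 0xAA, P[4] = 0xC6

P[0]: T = 0x12, S = E(K, T) = 0x6F; 0x79 ⊕ 0x6F = 0x16.
P[1]: T = 0x13, S = E(K, T) = 0x6E; 0xD3 ⊕ 0x6E = 0xBD.
P[2]: T = 0x14, S = E(K, T) = 0x69; 0x7E ⊕ 0x69 = 0x17.
P[3]: T = 0x15, S = E(K, T) = 0x68; 0xC2 ⊕ 0x68 = 0xAA.
P[4]: T = 0x16, S = E(K, T) = 0x6B; 0xAD ⊕ 0x6B = 0xC6.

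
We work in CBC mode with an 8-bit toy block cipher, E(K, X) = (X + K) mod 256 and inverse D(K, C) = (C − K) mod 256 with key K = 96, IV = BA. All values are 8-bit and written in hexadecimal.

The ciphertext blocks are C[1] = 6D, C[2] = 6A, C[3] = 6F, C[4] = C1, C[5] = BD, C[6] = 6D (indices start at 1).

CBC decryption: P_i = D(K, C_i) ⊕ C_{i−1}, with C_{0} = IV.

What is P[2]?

P[2] = B9

P[2]: D(K, 6A) = D4; D4 ⊕ 6D = B9.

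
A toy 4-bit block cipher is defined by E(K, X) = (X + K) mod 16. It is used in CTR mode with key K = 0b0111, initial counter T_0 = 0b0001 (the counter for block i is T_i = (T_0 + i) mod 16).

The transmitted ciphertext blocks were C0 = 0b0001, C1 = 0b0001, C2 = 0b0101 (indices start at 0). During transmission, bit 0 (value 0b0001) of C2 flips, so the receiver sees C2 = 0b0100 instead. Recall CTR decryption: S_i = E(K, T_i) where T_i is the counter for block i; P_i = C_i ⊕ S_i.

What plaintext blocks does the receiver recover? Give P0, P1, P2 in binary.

Only C2 changed, to 0b0100. In CTR, a change in C_i flips the same bit in P_i only; the keystream is unaffected. Decrypting the received ciphertext:
P0: T = 0b0001, S = E(K, T) = 0b1000; 0b0001 ⊕ 0b1000 = 0b1001.
P1: T = 0b0010, S = E(K, T) = 0b1001; 0b0001 ⊕ 0b1001 = 0b1000.
P2: T = 0b0011, S = E(K, T) = 0b1010; 0b0100 ⊕ 0b1010 = 0b1110.
Blocks that differ from the original plaintext: P2.

P0 = 0b1001, P1 = 0b1000, P2 = 0b1110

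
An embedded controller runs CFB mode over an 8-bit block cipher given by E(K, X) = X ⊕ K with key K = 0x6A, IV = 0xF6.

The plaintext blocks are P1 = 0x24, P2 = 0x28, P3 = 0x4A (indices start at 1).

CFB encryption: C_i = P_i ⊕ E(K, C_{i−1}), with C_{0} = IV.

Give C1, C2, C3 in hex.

C1: E(K, 0xF6) = 0x9C; 0x24 ⊕ 0x9C = 0xB8.
C2: E(K, 0xB8) = 0xD2; 0x28 ⊕ 0xD2 = 0xFA.
C3: E(K, 0xFA) = 0x90; 0x4A ⊕ 0x90 = 0xDA.

C1 = 0xB8, C2 = 0xFA, C3 = 0xDA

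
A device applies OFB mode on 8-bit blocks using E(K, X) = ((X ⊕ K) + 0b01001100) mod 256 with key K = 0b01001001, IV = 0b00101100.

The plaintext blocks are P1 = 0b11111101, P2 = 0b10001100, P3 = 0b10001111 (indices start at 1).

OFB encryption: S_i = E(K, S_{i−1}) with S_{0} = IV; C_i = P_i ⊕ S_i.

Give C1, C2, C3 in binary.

C1 = 0b01001100, C2 = 0b11001000, C3 = 0b11010110

C1: S = E(K, 0b00101100) = 0b10110001; 0b11111101 ⊕ 0b10110001 = 0b01001100.
C2: S = E(K, 0b10110001) = 0b01000100; 0b10001100 ⊕ 0b01000100 = 0b11001000.
C3: S = E(K, 0b01000100) = 0b01011001; 0b10001111 ⊕ 0b01011001 = 0b11010110.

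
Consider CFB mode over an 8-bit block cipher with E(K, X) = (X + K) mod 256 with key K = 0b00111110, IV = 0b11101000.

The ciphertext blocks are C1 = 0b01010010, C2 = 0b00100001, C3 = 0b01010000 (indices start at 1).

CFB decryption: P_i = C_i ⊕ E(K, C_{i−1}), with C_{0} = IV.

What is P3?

P3 = 0b00001111

P3: E(K, 0b00100001) = 0b01011111; 0b01010000 ⊕ 0b01011111 = 0b00001111.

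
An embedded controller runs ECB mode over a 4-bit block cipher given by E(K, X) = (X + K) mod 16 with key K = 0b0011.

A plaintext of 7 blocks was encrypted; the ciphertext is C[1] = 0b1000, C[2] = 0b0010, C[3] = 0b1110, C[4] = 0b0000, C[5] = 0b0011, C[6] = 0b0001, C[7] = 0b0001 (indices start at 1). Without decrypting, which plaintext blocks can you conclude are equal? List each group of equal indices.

P[6] = P[7]

ECB encrypts each block independently with the same key, so equal ciphertext blocks imply equal plaintext blocks.
C[6] = C[7] = 0b0001, so P[6] = P[7].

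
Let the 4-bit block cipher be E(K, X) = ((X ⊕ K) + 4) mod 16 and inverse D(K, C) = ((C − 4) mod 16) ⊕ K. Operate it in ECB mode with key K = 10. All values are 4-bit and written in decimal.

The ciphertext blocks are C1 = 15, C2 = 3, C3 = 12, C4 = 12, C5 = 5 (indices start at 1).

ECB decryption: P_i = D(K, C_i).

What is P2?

P2: D(K, 3) = 5.

P2 = 5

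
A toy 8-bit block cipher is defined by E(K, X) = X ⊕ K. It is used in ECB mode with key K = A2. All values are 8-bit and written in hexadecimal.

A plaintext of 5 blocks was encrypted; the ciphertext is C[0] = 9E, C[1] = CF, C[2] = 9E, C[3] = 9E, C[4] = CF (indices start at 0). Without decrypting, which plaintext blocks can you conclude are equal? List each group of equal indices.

ECB encrypts each block independently with the same key, so equal ciphertext blocks imply equal plaintext blocks.
C[0] = C[2] = C[3] = 9E, so P[0] = P[2] = P[3].
C[1] = C[4] = CF, so P[1] = P[4].

P[0] = P[2] = P[3]; P[1] = P[4]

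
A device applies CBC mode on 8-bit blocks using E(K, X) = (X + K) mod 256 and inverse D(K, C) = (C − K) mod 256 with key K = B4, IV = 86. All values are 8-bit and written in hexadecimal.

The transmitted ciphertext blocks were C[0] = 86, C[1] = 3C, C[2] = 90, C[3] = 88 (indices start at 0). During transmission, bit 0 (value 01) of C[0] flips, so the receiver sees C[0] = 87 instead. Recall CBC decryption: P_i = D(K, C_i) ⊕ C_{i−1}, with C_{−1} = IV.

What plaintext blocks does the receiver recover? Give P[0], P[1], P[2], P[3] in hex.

P[0] = 55, P[1] = 0F, P[2] = E0, P[3] = 44

Only C[0] changed, to 87. In CBC, a change in C_i garbles P_i and flips the same bit in P_{i+1}. Decrypting the received ciphertext:
P[0]: D(K, 87) = D3; D3 ⊕ 86 = 55.
P[1]: D(K, 3C) = 88; 88 ⊕ 87 = 0F.
P[2]: D(K, 90) = DC; DC ⊕ 3C = E0.
P[3]: D(K, 88) = D4; D4 ⊕ 90 = 44.
Blocks that differ from the original plaintext: P[0], P[1].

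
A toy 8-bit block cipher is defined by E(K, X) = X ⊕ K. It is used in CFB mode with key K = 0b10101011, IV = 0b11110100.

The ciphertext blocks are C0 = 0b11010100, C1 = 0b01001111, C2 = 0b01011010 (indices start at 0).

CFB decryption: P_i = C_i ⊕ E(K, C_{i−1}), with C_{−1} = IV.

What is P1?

P1 = 0b00110000

P1: E(K, 0b11010100) = 0b01111111; 0b01001111 ⊕ 0b01111111 = 0b00110000.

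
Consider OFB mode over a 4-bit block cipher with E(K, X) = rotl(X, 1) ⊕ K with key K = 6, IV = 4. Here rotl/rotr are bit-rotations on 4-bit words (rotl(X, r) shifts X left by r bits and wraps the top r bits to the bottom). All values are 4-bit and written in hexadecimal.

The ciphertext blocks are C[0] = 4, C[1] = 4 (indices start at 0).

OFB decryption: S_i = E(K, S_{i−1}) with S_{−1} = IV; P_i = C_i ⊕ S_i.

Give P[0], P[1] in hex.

P[0]: S = E(K, 4) = E; 4 ⊕ E = A.
P[1]: S = E(K, E) = B; 4 ⊕ B = F.

P[0] = A, P[1] = F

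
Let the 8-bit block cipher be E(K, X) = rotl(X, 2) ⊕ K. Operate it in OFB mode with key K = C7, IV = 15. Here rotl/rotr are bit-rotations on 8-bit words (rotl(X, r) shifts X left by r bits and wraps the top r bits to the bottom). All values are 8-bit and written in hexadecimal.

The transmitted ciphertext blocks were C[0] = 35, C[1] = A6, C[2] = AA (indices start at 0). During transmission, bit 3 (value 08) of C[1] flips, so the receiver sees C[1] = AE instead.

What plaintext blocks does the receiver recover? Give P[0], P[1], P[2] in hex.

P[0] = A6, P[1] = 27, P[2] = 4B

OFB decryption: S_i = E(K, S_{i−1}) with S_{−1} = IV; P_i = C_i ⊕ S_i.
Only C[1] changed, to AE. In OFB, a change in C_i flips the same bit in P_i only; the keystream is unaffected. Decrypting the received ciphertext:
P[0]: S = E(K, 15) = 93; 35 ⊕ 93 = A6.
P[1]: S = E(K, 93) = 89; AE ⊕ 89 = 27.
P[2]: S = E(K, 89) = E1; AA ⊕ E1 = 4B.
Blocks that differ from the original plaintext: P[1].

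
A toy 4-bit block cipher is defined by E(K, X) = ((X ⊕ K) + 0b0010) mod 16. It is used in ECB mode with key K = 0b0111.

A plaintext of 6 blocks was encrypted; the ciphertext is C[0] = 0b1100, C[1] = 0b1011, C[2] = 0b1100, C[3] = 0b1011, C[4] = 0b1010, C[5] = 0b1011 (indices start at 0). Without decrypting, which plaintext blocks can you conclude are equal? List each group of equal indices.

ECB encrypts each block independently with the same key, so equal ciphertext blocks imply equal plaintext blocks.
C[0] = C[2] = 0b1100, so P[0] = P[2].
C[1] = C[3] = C[5] = 0b1011, so P[1] = P[3] = P[5].

P[0] = P[2]; P[1] = P[3] = P[5]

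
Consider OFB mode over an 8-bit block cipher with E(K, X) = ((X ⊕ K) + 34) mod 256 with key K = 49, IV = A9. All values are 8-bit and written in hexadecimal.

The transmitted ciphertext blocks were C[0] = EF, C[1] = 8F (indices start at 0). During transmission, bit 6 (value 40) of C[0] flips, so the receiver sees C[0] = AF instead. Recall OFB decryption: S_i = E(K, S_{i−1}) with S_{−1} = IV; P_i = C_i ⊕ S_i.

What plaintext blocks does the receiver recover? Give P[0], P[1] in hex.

Only C[0] changed, to AF. In OFB, a change in C_i flips the same bit in P_i only; the keystream is unaffected. Decrypting the received ciphertext:
P[0]: S = E(K, A9) = 14; AF ⊕ 14 = BB.
P[1]: S = E(K, 14) = 91; 8F ⊕ 91 = 1E.
Blocks that differ from the original plaintext: P[0].

P[0] = BB, P[1] = 1E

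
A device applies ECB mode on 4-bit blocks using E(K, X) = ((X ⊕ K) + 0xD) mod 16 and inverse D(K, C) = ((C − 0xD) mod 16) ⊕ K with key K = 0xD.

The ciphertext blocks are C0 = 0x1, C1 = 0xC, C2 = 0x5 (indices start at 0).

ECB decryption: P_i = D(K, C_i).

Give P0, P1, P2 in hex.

P0: D(K, 0x1) = 0x9.
P1: D(K, 0xC) = 0x2.
P2: D(K, 0x5) = 0x5.

P0 = 0x9, P1 = 0x2, P2 = 0x5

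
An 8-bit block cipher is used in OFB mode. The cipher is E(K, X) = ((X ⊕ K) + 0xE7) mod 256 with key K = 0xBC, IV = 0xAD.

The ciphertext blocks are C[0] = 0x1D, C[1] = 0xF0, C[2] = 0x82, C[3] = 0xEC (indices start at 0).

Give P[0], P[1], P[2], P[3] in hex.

P[0] = 0xE5, P[1] = 0xDB, P[2] = 0xFC, P[3] = 0x45

OFB decryption: S_i = E(K, S_{i−1}) with S_{−1} = IV; P_i = C_i ⊕ S_i.
P[0]: S = E(K, 0xAD) = 0xF8; 0x1D ⊕ 0xF8 = 0xE5.
P[1]: S = E(K, 0xF8) = 0x2B; 0xF0 ⊕ 0x2B = 0xDB.
P[2]: S = E(K, 0x2B) = 0x7E; 0x82 ⊕ 0x7E = 0xFC.
P[3]: S = E(K, 0x7E) = 0xA9; 0xEC ⊕ 0xA9 = 0x45.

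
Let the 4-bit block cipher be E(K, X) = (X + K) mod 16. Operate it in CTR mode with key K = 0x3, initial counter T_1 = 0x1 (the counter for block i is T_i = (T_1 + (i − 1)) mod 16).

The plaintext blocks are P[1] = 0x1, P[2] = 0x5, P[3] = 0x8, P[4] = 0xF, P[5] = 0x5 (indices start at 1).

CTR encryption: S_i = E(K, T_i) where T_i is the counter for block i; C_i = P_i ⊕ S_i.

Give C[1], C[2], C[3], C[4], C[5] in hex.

C[1] = 0x5, C[2] = 0x0, C[3] = 0xE, C[4] = 0x8, C[5] = 0xD

C[1]: T = 0x1, S = E(K, T) = 0x4; 0x1 ⊕ 0x4 = 0x5.
C[2]: T = 0x2, S = E(K, T) = 0x5; 0x5 ⊕ 0x5 = 0x0.
C[3]: T = 0x3, S = E(K, T) = 0x6; 0x8 ⊕ 0x6 = 0xE.
C[4]: T = 0x4, S = E(K, T) = 0x7; 0xF ⊕ 0x7 = 0x8.
C[5]: T = 0x5, S = E(K, T) = 0x8; 0x5 ⊕ 0x8 = 0xD.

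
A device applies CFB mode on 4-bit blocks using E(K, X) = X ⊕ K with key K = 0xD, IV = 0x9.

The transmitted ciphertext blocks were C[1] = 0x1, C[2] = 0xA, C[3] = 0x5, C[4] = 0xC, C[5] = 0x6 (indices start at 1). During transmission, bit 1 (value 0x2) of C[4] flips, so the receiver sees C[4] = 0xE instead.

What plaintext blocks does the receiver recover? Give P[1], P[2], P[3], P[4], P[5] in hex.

P[1] = 0x5, P[2] = 0x6, P[3] = 0x2, P[4] = 0x6, P[5] = 0x5

CFB decryption: P_i = C_i ⊕ E(K, C_{i−1}), with C_{0} = IV.
Only C[4] changed, to 0xE. In CFB, a change in C_i flips the same bit in P_i and garbles P_{i+1}. Decrypting the received ciphertext:
P[1]: E(K, 0x9) = 0x4; 0x1 ⊕ 0x4 = 0x5.
P[2]: E(K, 0x1) = 0xC; 0xA ⊕ 0xC = 0x6.
P[3]: E(K, 0xA) = 0x7; 0x5 ⊕ 0x7 = 0x2.
P[4]: E(K, 0x5) = 0x8; 0xE ⊕ 0x8 = 0x6.
P[5]: E(K, 0xE) = 0x3; 0x6 ⊕ 0x3 = 0x5.
Blocks that differ from the original plaintext: P[4], P[5].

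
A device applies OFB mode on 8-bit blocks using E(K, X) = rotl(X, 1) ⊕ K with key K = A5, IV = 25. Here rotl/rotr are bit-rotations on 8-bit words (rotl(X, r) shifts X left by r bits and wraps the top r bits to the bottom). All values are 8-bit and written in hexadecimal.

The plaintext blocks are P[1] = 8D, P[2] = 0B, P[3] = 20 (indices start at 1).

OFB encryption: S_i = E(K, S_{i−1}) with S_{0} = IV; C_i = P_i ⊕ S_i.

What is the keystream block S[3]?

51

C[1]: S = E(K, 25) = EF; 8D ⊕ EF = 62.
C[2]: S = E(K, EF) = 7A; 0B ⊕ 7A = 71.
C[3]: S = E(K, 7A) = 51; 20 ⊕ 51 = 71.
So S[3] = 51.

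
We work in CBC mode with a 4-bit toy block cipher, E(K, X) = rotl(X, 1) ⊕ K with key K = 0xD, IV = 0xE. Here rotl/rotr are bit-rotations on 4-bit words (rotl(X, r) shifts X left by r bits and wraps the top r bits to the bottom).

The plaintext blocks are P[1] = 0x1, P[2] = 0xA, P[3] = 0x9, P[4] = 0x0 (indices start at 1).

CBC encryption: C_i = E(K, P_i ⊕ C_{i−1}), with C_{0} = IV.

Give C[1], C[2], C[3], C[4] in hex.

C[1]: P[1] ⊕ 0xE = 0xF; E(K, 0xF) = 0x2.
C[2]: P[2] ⊕ 0x2 = 0x8; E(K, 0x8) = 0xC.
C[3]: P[3] ⊕ 0xC = 0x5; E(K, 0x5) = 0x7.
C[4]: P[4] ⊕ 0x7 = 0x7; E(K, 0x7) = 0x3.

C[1] = 0x2, C[2] = 0xC, C[3] = 0x7, C[4] = 0x3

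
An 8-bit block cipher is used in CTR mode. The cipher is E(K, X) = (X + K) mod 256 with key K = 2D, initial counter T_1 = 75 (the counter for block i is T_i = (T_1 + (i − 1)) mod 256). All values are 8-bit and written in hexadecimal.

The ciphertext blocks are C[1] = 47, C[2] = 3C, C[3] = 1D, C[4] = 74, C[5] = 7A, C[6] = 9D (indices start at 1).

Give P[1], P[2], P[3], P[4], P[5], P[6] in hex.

CTR decryption: S_i = E(K, T_i) where T_i is the counter for block i; P_i = C_i ⊕ S_i.
P[1]: T = 75, S = E(K, T) = A2; 47 ⊕ A2 = E5.
P[2]: T = 76, S = E(K, T) = A3; 3C ⊕ A3 = 9F.
P[3]: T = 77, S = E(K, T) = A4; 1D ⊕ A4 = B9.
P[4]: T = 78, S = E(K, T) = A5; 74 ⊕ A5 = D1.
P[5]: T = 79, S = E(K, T) = A6; 7A ⊕ A6 = DC.
P[6]: T = 7A, S = E(K, T) = A7; 9D ⊕ A7 = 3A.

P[1] = E5, P[2] = 9F, P[3] = B9, P[4] = D1, P[5] = DC, P[6] = 3A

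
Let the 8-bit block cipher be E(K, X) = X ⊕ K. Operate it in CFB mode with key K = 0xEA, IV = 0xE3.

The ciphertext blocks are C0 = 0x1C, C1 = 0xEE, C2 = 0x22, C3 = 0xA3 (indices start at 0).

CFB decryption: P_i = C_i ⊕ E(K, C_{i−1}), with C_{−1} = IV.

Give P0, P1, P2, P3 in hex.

P0 = 0x15, P1 = 0x18, P2 = 0x26, P3 = 0x6B

P0: E(K, 0xE3) = 0x09; 0x1C ⊕ 0x09 = 0x15.
P1: E(K, 0x1C) = 0xF6; 0xEE ⊕ 0xF6 = 0x18.
P2: E(K, 0xEE) = 0x04; 0x22 ⊕ 0x04 = 0x26.
P3: E(K, 0x22) = 0xC8; 0xA3 ⊕ 0xC8 = 0x6B.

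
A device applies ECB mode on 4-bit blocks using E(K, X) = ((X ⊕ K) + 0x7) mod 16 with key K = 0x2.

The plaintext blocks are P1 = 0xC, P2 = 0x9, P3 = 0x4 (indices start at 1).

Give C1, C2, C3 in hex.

ECB encryption: C_i = E(K, P_i).
C1: E(K, 0xC) = 0x5.
C2: E(K, 0x9) = 0x2.
C3: E(K, 0x4) = 0xD.

C1 = 0x5, C2 = 0x2, C3 = 0xD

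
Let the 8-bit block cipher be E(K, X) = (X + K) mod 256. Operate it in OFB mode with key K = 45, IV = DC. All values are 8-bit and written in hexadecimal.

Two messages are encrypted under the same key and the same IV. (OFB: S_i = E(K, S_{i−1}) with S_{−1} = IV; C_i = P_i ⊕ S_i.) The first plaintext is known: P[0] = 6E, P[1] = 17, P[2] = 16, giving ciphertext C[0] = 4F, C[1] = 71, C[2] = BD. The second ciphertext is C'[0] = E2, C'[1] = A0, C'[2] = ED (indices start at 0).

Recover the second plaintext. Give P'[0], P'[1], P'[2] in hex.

In OFB with a reused IV, both messages share the same keystream S_i, so C_i ⊕ C'_i = P_i ⊕ P'_i and thus P'_i = P_i ⊕ C_i ⊕ C'_i.
P'[0]: 6E ⊕ 4F ⊕ E2 = C3.
P'[1]: 17 ⊕ 71 ⊕ A0 = C6.
P'[2]: 16 ⊕ BD ⊕ ED = 46.

P'[0] = C3, P'[1] = C6, P'[2] = 46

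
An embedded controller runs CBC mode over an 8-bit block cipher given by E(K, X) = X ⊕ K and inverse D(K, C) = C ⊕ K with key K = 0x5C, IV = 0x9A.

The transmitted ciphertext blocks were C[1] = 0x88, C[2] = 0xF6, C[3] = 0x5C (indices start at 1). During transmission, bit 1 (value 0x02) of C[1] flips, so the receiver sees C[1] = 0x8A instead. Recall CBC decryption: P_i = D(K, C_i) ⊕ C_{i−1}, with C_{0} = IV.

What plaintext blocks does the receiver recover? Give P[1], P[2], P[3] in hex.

Only C[1] changed, to 0x8A. In CBC, a change in C_i garbles P_i and flips the same bit in P_{i+1}. Decrypting the received ciphertext:
P[1]: D(K, 0x8A) = 0xD6; 0xD6 ⊕ 0x9A = 0x4C.
P[2]: D(K, 0xF6) = 0xAA; 0xAA ⊕ 0x8A = 0x20.
P[3]: D(K, 0x5C) = 0x00; 0x00 ⊕ 0xF6 = 0xF6.
Blocks that differ from the original plaintext: P[1], P[2].

P[1] = 0x4C, P[2] = 0x20, P[3] = 0xF6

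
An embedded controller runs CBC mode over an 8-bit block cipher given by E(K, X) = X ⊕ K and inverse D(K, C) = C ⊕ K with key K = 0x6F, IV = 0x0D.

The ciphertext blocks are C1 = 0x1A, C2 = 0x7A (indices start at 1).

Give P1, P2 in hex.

P1 = 0x78, P2 = 0x0F

CBC decryption: P_i = D(K, C_i) ⊕ C_{i−1}, with C_{0} = IV.
P1: D(K, 0x1A) = 0x75; 0x75 ⊕ 0x0D = 0x78.
P2: D(K, 0x7A) = 0x15; 0x15 ⊕ 0x1A = 0x0F.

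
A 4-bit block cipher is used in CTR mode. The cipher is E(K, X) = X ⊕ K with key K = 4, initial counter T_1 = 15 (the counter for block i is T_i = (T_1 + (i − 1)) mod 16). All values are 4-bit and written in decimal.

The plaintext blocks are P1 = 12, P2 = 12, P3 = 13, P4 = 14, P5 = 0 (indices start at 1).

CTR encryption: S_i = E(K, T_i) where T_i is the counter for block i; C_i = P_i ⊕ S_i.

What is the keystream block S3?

5

C1: T = 15, S = E(K, T) = 11; 12 ⊕ 11 = 7.
C2: T = 0, S = E(K, T) = 4; 12 ⊕ 4 = 8.
C3: T = 1, S = E(K, T) = 5; 13 ⊕ 5 = 8.
So S3 = 5.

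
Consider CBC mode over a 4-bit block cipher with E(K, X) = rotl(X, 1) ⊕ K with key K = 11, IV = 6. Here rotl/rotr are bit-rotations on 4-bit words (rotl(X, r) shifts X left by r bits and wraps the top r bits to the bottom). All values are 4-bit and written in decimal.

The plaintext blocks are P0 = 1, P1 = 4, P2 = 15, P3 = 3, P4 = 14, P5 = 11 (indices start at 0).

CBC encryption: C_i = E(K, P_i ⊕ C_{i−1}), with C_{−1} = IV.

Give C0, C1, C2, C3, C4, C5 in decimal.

C0 = 5, C1 = 9, C2 = 7, C3 = 3, C4 = 0, C5 = 12

C0: P0 ⊕ 6 = 7; E(K, 7) = 5.
C1: P1 ⊕ 5 = 1; E(K, 1) = 9.
C2: P2 ⊕ 9 = 6; E(K, 6) = 7.
C3: P3 ⊕ 7 = 4; E(K, 4) = 3.
C4: P4 ⊕ 3 = 13; E(K, 13) = 0.
C5: P5 ⊕ 0 = 11; E(K, 11) = 12.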